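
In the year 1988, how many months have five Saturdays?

5

A month has five Saturdays exactly when Saturday falls within its first (length − 28) days.
Jan: 31 days, starts Fri → 5 of Fri, Sat, Sun ✓
Feb: 29 days, starts Mon → 5 of Mon
Mar: 31 days, starts Tue → 5 of Tue, Wed, Thu
Apr: 30 days, starts Fri → 5 of Fri, Sat ✓
May: 31 days, starts Sun → 5 of Sun, Mon, Tue
Jun: 30 days, starts Wed → 5 of Wed, Thu
Jul: 31 days, starts Fri → 5 of Fri, Sat, Sun ✓
Aug: 31 days, starts Mon → 5 of Mon, Tue, Wed
Sep: 30 days, starts Thu → 5 of Thu, Fri
Oct: 31 days, starts Sat → 5 of Sat, Sun, Mon ✓
Nov: 30 days, starts Tue → 5 of Tue, Wed
Dec: 31 days, starts Thu → 5 of Thu, Fri, Sat ✓
Months with five Saturdays: Jan, Apr, Jul, Oct, Dec.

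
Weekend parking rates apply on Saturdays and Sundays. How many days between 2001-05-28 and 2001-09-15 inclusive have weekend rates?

2001-05-28 is a Monday.
From 2001-05-28 to 2001-09-15 is 111 days inclusive.
111 = 7 × 15 + 6, so there are 15 full weeks plus 6 extra days.
Each full week contributes 2 weekend days (Sat, Sun): 15 × 2 = 30.
The 6 extra days are Mon, Tue, Wed, Thu, Fri, Sat — 1 of them qualifies.
Total: 30 + 1 = 31.

31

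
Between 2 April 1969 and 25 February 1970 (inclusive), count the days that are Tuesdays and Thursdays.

2 April 1969 is a Wednesday.
That's 330 days from start to end, counting both.
330 = 7 × 47 + 1, so there are 47 full weeks plus 1 extra day.
Each full week contributes 2 days from the set (Tue, Thu): 47 × 2 = 94.
The 1 extra day is Wednesday — none qualify.
Total: 94 + 0 = 94.

94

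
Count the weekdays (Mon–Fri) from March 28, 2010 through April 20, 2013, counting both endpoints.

March 28, 2010 is a Sunday.
The range spans 1120 days (inclusive of both endpoints).
1120 = 7 × 160, so the span is exactly 160 full weeks.
Each full week contributes 5 weekdays (Mon–Fri): 160 × 5 = 800.
Total: 800.

800 weekdays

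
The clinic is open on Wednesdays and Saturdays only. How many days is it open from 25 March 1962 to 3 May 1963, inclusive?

25 March 1962 is a Sunday.
The range spans 405 days (inclusive of both endpoints).
405 = 7 × 57 + 6, so there are 57 full weeks plus 6 extra days.
Each full week contributes 2 days from the set (Wed, Sat): 57 × 2 = 114.
The 6 extra days are Sunday, Monday, Tuesday, Wednesday, Thursday, Friday — 1 of them qualifies.
Total: 114 + 1 = 115.

115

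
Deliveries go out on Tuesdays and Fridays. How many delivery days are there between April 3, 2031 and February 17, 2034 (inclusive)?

April 3, 2031 is a Thursday.
From April 3, 2031 to February 17, 2034 is 1052 days inclusive.
1052 = 7 × 150 + 2, so there are 150 full weeks plus 2 extra days.
Each full week contributes 2 days from the set (Tue, Fri): 150 × 2 = 300.
The 2 extra days are Thu, Fri — 1 of them qualifies.
Total: 300 + 1 = 301.

301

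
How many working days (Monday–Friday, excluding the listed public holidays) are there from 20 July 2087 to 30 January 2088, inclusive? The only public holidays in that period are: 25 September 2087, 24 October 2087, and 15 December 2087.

20 July 2087 is a Sunday.
That's 195 days from start to end, counting both.
195 = 7 × 27 + 6, so there are 27 full weeks plus 6 extra days.
Each full week contributes 5 weekdays (Mon–Fri): 27 × 5 = 135.
The 6 extra days are Sun, Mon, Tue, Wed, Thu, Fri — 5 of them qualify.
Total: 135 + 5 = 140.
Holidays: 25 September 2087 (Thu); 24 October 2087 (Fri); 15 December 2087 (Mon).
All 3 holidays fall on weekdays, so subtract 3.
Business days: 140 − 3 = 137.

137 working days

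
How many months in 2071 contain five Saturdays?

4

A month has five Saturdays exactly when Saturday falls within its first (length − 28) days.
Jan: 31 days, starts Thu → 5 of Thu, Fri, Sat ✓
Feb: 28 days, starts Sun → 5 of (none)
Mar: 31 days, starts Sun → 5 of Sun, Mon, Tue
Apr: 30 days, starts Wed → 5 of Wed, Thu
May: 31 days, starts Fri → 5 of Fri, Sat, Sun ✓
Jun: 30 days, starts Mon → 5 of Mon, Tue
Jul: 31 days, starts Wed → 5 of Wed, Thu, Fri
Aug: 31 days, starts Sat → 5 of Sat, Sun, Mon ✓
Sep: 30 days, starts Tue → 5 of Tue, Wed
Oct: 31 days, starts Thu → 5 of Thu, Fri, Sat ✓
Nov: 30 days, starts Sun → 5 of Sun, Mon
Dec: 31 days, starts Tue → 5 of Tue, Wed, Thu
Months with five Saturdays: Jan, May, Aug, Oct.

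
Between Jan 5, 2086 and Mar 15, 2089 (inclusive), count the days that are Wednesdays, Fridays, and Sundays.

499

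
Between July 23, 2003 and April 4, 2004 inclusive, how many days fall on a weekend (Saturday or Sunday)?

74

July 23, 2003 is a Wednesday.
From July 23, 2003 to April 4, 2004 is 257 days inclusive.
257 = 7 × 36 + 5, so there are 36 full weeks plus 5 extra days.
Each full week contributes 2 weekend days (Sat, Sun): 36 × 2 = 72.
The 5 extra days are Wednesday, Thursday, Friday, Saturday, Sunday — 2 of them qualify.
Total: 72 + 2 = 74.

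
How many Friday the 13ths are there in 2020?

The 13th falls on a Friday when the month's 13th has weekday Fri.
Jan 13 is Mon; Feb 13 is Thu; Mar 13 is Fri ✓; Apr 13 is Mon; May 13 is Wed; Jun 13 is Sat; Jul 13 is Mon; Aug 13 is Thu; Sep 13 is Sun; Oct 13 is Tue; Nov 13 is Fri ✓; Dec 13 is Sun.
Friday the 13ths: Mar, Nov.

2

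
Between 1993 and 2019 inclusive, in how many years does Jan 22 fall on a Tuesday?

4

Day of week of January 22 in each year:
1993: Fri, 1994: Sat, 1995: Sun, 1996: Mon, 1997: Wed, 1998: Thu, 1999: Fri, 2000: Sat, 2001: Mon, 2002: Tue ✓, 2003: Wed, 2004: Thu, 2005: Sat, 2006: Sun, 2007: Mon, 2008: Tue ✓, 2009: Thu, 2010: Fri, 2011: Sat, 2012: Sun, 2013: Tue ✓, 2014: Wed, 2015: Thu, 2016: Fri, 2017: Sun, 2018: Mon, 2019: Tue ✓
Tuesdays: 2002, 2008, 2013, 2019.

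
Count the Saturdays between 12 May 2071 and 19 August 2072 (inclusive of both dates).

66

12 May 2071 is a Tuesday.
The range spans 466 days (inclusive of both endpoints).
466 = 7 × 66 + 4, so there are 66 full weeks plus 4 extra days.
Each full week contributes one Saturday: 66 so far.
The 4 extra days are Tuesday, Wednesday, Thursday, Friday — none qualify.
Total: 66 + 0 = 66.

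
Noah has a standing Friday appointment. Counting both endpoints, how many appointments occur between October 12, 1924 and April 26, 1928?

October 12, 1924 is a Sunday.
The range spans 1293 days (inclusive of both endpoints).
1293 = 7 × 184 + 5, so there are 184 full weeks plus 5 extra days.
Each full week contributes one Friday: 184 so far.
The 5 extra days are Sunday, Monday, Tuesday, Wednesday, Thursday — none qualify.
Total: 184 + 0 = 184.

184 Fridays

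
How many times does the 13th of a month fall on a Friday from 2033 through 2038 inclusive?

10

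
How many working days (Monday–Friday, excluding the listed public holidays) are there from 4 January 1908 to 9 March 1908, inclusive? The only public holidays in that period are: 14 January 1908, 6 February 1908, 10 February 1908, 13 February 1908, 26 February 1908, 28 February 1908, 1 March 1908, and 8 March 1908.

40 working days

4 January 1908 is a Saturday.
That's 66 days from start to end, counting both.
66 = 7 × 9 + 3, so there are 9 full weeks plus 3 extra days.
Each full week contributes 5 weekdays (Mon–Fri): 9 × 5 = 45.
The 3 extra days are Saturday, Sunday, Monday — 1 of them qualifies.
Total: 45 + 1 = 46.
Holidays: 14 January 1908 (Tue); 6 February 1908 (Thu); 10 February 1908 (Mon); 13 February 1908 (Thu); 26 February 1908 (Wed); 28 February 1908 (Fri); 1 March 1908 (Sun); 8 March 1908 (Sun).
6 of the 8 holidays fall on weekdays; the rest are weekends and were already excluded.
Business days: 46 − 6 = 40.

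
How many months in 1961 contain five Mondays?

A month has five Mondays exactly when Monday falls within its first (length − 28) days.
Jan: 31 days, starts Sun → 5 of Sun, Mon, Tue ✓
Feb: 28 days, starts Wed → 5 of (none)
Mar: 31 days, starts Wed → 5 of Wed, Thu, Fri
Apr: 30 days, starts Sat → 5 of Sat, Sun
May: 31 days, starts Mon → 5 of Mon, Tue, Wed ✓
Jun: 30 days, starts Thu → 5 of Thu, Fri
Jul: 31 days, starts Sat → 5 of Sat, Sun, Mon ✓
Aug: 31 days, starts Tue → 5 of Tue, Wed, Thu
Sep: 30 days, starts Fri → 5 of Fri, Sat
Oct: 31 days, starts Sun → 5 of Sun, Mon, Tue ✓
Nov: 30 days, starts Wed → 5 of Wed, Thu
Dec: 31 days, starts Fri → 5 of Fri, Sat, Sun
Months with five Mondays: Jan, May, Jul, Oct.

4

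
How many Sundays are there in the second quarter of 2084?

13

2084-04-01 is a Saturday.
That's 91 days from start to end, counting both.
91 = 7 × 13, so the span is exactly 13 full weeks.
Each full week contributes one Sunday: 13 so far.
Total: 13.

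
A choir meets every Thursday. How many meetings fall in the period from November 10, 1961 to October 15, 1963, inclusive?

100

November 10, 1961 is a Friday.
The range spans 705 days (inclusive of both endpoints).
705 = 7 × 100 + 5, so there are 100 full weeks plus 5 extra days.
Each full week contributes one Thursday: 100 so far.
The 5 extra days are Fri, Sat, Sun, Mon, Tue — none qualify.
Total: 100 + 0 = 100.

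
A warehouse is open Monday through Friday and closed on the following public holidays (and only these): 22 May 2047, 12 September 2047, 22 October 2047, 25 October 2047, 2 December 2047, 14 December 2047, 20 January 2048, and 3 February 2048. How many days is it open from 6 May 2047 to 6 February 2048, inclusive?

6 May 2047 is a Monday.
The range spans 277 days (inclusive of both endpoints).
277 = 7 × 39 + 4, so there are 39 full weeks plus 4 extra days.
Each full week contributes 5 weekdays (Mon–Fri): 39 × 5 = 195.
The 4 extra days are Mon, Tue, Wed, Thu — 4 of them qualify.
Total: 195 + 4 = 199.
Holidays: 22 May 2047 (Wed); 12 September 2047 (Thu); 22 October 2047 (Tue); 25 October 2047 (Fri); 2 December 2047 (Mon); 14 December 2047 (Sat); 20 January 2048 (Mon); 3 February 2048 (Mon).
7 of the 8 holidays fall on weekdays; the rest are weekends and were already excluded.
Business days: 199 − 7 = 192.

192 working days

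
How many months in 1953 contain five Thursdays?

5

A month has five Thursdays exactly when Thursday falls within its first (length − 28) days.
Jan: 31 days, starts Thu → 5 of Thu, Fri, Sat ✓
Feb: 28 days, starts Sun → 5 of (none)
Mar: 31 days, starts Sun → 5 of Sun, Mon, Tue
Apr: 30 days, starts Wed → 5 of Wed, Thu ✓
May: 31 days, starts Fri → 5 of Fri, Sat, Sun
Jun: 30 days, starts Mon → 5 of Mon, Tue
Jul: 31 days, starts Wed → 5 of Wed, Thu, Fri ✓
Aug: 31 days, starts Sat → 5 of Sat, Sun, Mon
Sep: 30 days, starts Tue → 5 of Tue, Wed
Oct: 31 days, starts Thu → 5 of Thu, Fri, Sat ✓
Nov: 30 days, starts Sun → 5 of Sun, Mon
Dec: 31 days, starts Tue → 5 of Tue, Wed, Thu ✓
Months with five Thursdays: Jan, Apr, Jul, Oct, Dec.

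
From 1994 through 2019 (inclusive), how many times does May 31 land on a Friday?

Day of week of May 31 in each year:
1994: Tue, 1995: Wed, 1996: Fri ✓, 1997: Sat, 1998: Sun, 1999: Mon, 2000: Wed, 2001: Thu, 2002: Fri ✓, 2003: Sat, 2004: Mon, 2005: Tue, 2006: Wed, 2007: Thu, 2008: Sat, 2009: Sun, 2010: Mon, 2011: Tue, 2012: Thu, 2013: Fri ✓, 2014: Sat, 2015: Sun, 2016: Tue, 2017: Wed, 2018: Thu, 2019: Fri ✓
Fridays: 1996, 2002, 2013, 2019.

4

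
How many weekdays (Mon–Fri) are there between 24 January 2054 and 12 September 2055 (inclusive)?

24 January 2054 is a Saturday.
That's 597 days from start to end, counting both.
597 = 7 × 85 + 2, so there are 85 full weeks plus 2 extra days.
Each full week contributes 5 weekdays (Mon–Fri): 85 × 5 = 425.
The 2 extra days are Sat, Sun — none qualify.
Total: 425 + 0 = 425.

425 weekdays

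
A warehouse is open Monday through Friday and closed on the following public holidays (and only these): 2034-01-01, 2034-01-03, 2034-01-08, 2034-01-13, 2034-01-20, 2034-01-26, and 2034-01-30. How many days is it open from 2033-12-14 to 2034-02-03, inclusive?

33 business days

2033-12-14 is a Wednesday.
That's 52 days from start to end, counting both.
52 = 7 × 7 + 3, so there are 7 full weeks plus 3 extra days.
Each full week contributes 5 weekdays (Mon–Fri): 7 × 5 = 35.
The 3 extra days are Wed, Thu, Fri — 3 of them qualify.
Total: 35 + 3 = 38.
Holidays: 2034-01-01 (Sun); 2034-01-03 (Tue); 2034-01-08 (Sun); 2034-01-13 (Fri); 2034-01-20 (Fri); 2034-01-26 (Thu); 2034-01-30 (Mon).
5 of the 7 holidays fall on weekdays; the rest are weekends and were already excluded.
Business days: 38 − 5 = 33.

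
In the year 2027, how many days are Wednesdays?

52

2027-01-01 is a Friday.
From 2027-01-01 to 2027-12-31 is 365 days inclusive.
365 = 7 × 52 + 1, so there are 52 full weeks plus 1 extra day.
Each full week contributes one Wednesday: 52 so far.
The 1 extra day is Fri — none qualify.
Total: 52 + 0 = 52.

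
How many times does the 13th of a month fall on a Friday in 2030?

The 13th falls on a Friday when the month's 13th has weekday Fri.
Jan 13 is Sun; Feb 13 is Wed; Mar 13 is Wed; Apr 13 is Sat; May 13 is Mon; Jun 13 is Thu; Jul 13 is Sat; Aug 13 is Tue; Sep 13 is Fri ✓; Oct 13 is Sun; Nov 13 is Wed; Dec 13 is Fri ✓.
Friday the 13ths: Sep, Dec.

2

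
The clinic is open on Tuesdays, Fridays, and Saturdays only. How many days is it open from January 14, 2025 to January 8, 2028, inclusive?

468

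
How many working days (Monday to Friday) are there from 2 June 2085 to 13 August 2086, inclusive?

312

2 June 2085 is a Saturday.
From 2 June 2085 to 13 August 2086 is 438 days inclusive.
438 = 7 × 62 + 4, so there are 62 full weeks plus 4 extra days.
Each full week contributes 5 weekdays (Mon–Fri): 62 × 5 = 310.
The 4 extra days are Sat, Sun, Mon, Tue — 2 of them qualify.
Total: 310 + 2 = 312.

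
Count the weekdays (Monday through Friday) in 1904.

261 weekdays

Jan 1, 1904 is a Friday.
From Jan 1, 1904 to Dec 31, 1904 is 366 days inclusive.
366 = 7 × 52 + 2, so there are 52 full weeks plus 2 extra days.
Each full week contributes 5 weekdays (Mon–Fri): 52 × 5 = 260.
The 2 extra days are Fri, Sat — 1 of them qualifies.
Total: 260 + 1 = 261.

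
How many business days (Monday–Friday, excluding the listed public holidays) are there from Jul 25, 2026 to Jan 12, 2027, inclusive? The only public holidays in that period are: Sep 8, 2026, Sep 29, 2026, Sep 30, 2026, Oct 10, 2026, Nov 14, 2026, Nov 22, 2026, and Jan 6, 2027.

118 business days

Jul 25, 2026 is a Saturday.
That's 172 days from start to end, counting both.
172 = 7 × 24 + 4, so there are 24 full weeks plus 4 extra days.
Each full week contributes 5 weekdays (Mon–Fri): 24 × 5 = 120.
The 4 extra days are Saturday, Sunday, Monday, Tuesday — 2 of them qualify.
Total: 120 + 2 = 122.
Holidays: Sep 8, 2026 (Tue); Sep 29, 2026 (Tue); Sep 30, 2026 (Wed); Oct 10, 2026 (Sat); Nov 14, 2026 (Sat); Nov 22, 2026 (Sun); Jan 6, 2027 (Wed).
4 of the 7 holidays fall on weekdays; the rest are weekends and were already excluded.
Business days: 122 − 4 = 118.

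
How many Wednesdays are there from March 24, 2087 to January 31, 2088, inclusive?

March 24, 2087 is a Monday.
The range spans 314 days (inclusive of both endpoints).
314 = 7 × 44 + 6, so there are 44 full weeks plus 6 extra days.
Each full week contributes one Wednesday: 44 so far.
The 6 extra days are Mon, Tue, Wed, Thu, Fri, Sat — 1 of them qualifies.
Total: 44 + 1 = 45.

45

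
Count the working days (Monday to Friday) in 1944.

1 January 1944 is a Saturday.
The range spans 366 days (inclusive of both endpoints).
366 = 7 × 52 + 2, so there are 52 full weeks plus 2 extra days.
Each full week contributes 5 weekdays (Mon–Fri): 52 × 5 = 260.
The 2 extra days are Sat, Sun — none qualify.
Total: 260 + 0 = 260.

260 weekdays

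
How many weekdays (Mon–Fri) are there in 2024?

January 1, 2024 is a Monday.
That's 366 days from start to end, counting both.
366 = 7 × 52 + 2, so there are 52 full weeks plus 2 extra days.
Each full week contributes 5 weekdays (Mon–Fri): 52 × 5 = 260.
The 2 extra days are Mon, Tue — 2 of them qualify.
Total: 260 + 2 = 262.

262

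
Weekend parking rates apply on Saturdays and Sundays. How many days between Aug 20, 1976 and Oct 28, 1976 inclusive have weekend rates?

20

Aug 20, 1976 is a Friday.
The range spans 70 days (inclusive of both endpoints).
70 = 7 × 10, so the span is exactly 10 full weeks.
Each full week contributes 2 weekend days (Sat, Sun): 10 × 2 = 20.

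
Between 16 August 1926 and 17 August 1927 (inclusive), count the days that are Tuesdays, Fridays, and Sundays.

157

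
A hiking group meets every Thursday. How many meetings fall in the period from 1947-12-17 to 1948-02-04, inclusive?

1947-12-17 is a Wednesday.
From 1947-12-17 to 1948-02-04 is 50 days inclusive.
50 = 7 × 7 + 1, so there are 7 full weeks plus 1 extra day.
Each full week contributes one Thursday: 7 so far.
The 1 extra day is Wednesday — none qualify.
Total: 7 + 0 = 7.

7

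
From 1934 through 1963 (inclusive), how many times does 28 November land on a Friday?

Day of week of November 28 in each year:
1934: Wed, 1935: Thu, 1936: Sat, 1937: Sun, 1938: Mon, 1939: Tue, 1940: Thu, 1941: Fri ✓, 1942: Sat, 1943: Sun, 1944: Tue, 1945: Wed, 1946: Thu, 1947: Fri ✓, 1948: Sun, 1949: Mon, 1950: Tue, 1951: Wed, 1952: Fri ✓, 1953: Sat, 1954: Sun, 1955: Mon, 1956: Wed, 1957: Thu, 1958: Fri ✓, 1959: Sat, 1960: Mon, 1961: Tue, 1962: Wed, 1963: Thu
Fridays: 1941, 1947, 1952, 1958.

4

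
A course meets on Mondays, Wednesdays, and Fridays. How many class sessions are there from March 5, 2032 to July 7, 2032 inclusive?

March 5, 2032 is a Friday.
The range spans 125 days (inclusive of both endpoints).
125 = 7 × 17 + 6, so there are 17 full weeks plus 6 extra days.
Each full week contributes 3 days from the set (Mon, Wed, Fri): 17 × 3 = 51.
The 6 extra days are Fri, Sat, Sun, Mon, Tue, Wed — 3 of them qualify.
Total: 51 + 3 = 54.

54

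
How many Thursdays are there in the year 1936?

1936-01-01 is a Wednesday.
The range spans 366 days (inclusive of both endpoints).
366 = 7 × 52 + 2, so there are 52 full weeks plus 2 extra days.
Each full week contributes one Thursday: 52 so far.
The 2 extra days are Wed, Thu — 1 of them qualifies.
Total: 52 + 1 = 53.

53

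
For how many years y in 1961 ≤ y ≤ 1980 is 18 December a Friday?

2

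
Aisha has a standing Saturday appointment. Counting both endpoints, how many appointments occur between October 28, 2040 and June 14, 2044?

189

October 28, 2040 is a Sunday.
The range spans 1326 days (inclusive of both endpoints).
1326 = 7 × 189 + 3, so there are 189 full weeks plus 3 extra days.
Each full week contributes one Saturday: 189 so far.
The 3 extra days are Sunday, Monday, Tuesday — none qualify.
Total: 189 + 0 = 189.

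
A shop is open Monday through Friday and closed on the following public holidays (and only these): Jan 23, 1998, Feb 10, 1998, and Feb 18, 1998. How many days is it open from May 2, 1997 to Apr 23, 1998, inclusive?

252

May 2, 1997 is a Friday.
From May 2, 1997 to Apr 23, 1998 is 357 days inclusive.
357 = 7 × 51, so the span is exactly 51 full weeks.
Each full week contributes 5 weekdays (Mon–Fri): 51 × 5 = 255.
Total: 255.
Holidays: Jan 23, 1998 (Fri); Feb 10, 1998 (Tue); Feb 18, 1998 (Wed).
All 3 holidays fall on weekdays, so subtract 3.
Business days: 255 − 3 = 252.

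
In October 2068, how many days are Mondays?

1 October 2068 is a Monday.
From 1 October 2068 to 31 October 2068 is 31 days inclusive.
31 = 7 × 4 + 3, so there are 4 full weeks plus 3 extra days.
Each full week contributes one Monday: 4 so far.
The 3 extra days are Mon, Tue, Wed — 1 of them qualifies.
Total: 4 + 1 = 5.

5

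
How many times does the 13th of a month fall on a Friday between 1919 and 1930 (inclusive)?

Friday-the-13ths by year:
1919: Jun
1920: Feb, Aug
1921: May
1922: Jan, Oct
1923: Apr, Jul
1924: Jun
1925: Feb, Mar, Nov
1926: Aug
1927: May
1928: Jan, Apr, Jul
1929: Sep, Dec
1930: Jun

20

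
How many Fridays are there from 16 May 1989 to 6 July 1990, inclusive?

16 May 1989 is a Tuesday.
From 16 May 1989 to 6 July 1990 is 417 days inclusive.
417 = 7 × 59 + 4, so there are 59 full weeks plus 4 extra days.
Each full week contributes one Friday: 59 so far.
The 4 extra days are Tue, Wed, Thu, Fri — 1 of them qualifies.
Total: 59 + 1 = 60.

60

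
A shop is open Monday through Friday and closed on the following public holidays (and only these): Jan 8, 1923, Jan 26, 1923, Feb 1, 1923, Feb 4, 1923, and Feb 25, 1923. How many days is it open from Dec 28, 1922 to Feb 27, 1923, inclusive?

Dec 28, 1922 is a Thursday.
That's 62 days from start to end, counting both.
62 = 7 × 8 + 6, so there are 8 full weeks plus 6 extra days.
Each full week contributes 5 weekdays (Mon–Fri): 8 × 5 = 40.
The 6 extra days are Thursday, Friday, Saturday, Sunday, Monday, Tuesday — 4 of them qualify.
Total: 40 + 4 = 44.
Holidays: Jan 8, 1923 (Mon); Jan 26, 1923 (Fri); Feb 1, 1923 (Thu); Feb 4, 1923 (Sun); Feb 25, 1923 (Sun).
3 of the 5 holidays fall on weekdays; the rest are weekends and were already excluded.
Business days: 44 − 3 = 41.

41 working days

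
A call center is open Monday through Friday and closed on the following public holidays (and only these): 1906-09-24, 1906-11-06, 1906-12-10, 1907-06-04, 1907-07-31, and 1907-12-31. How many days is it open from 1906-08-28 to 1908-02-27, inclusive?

1906-08-28 is a Tuesday.
From 1906-08-28 to 1908-02-27 is 549 days inclusive.
549 = 7 × 78 + 3, so there are 78 full weeks plus 3 extra days.
Each full week contributes 5 weekdays (Mon–Fri): 78 × 5 = 390.
The 3 extra days are Tuesday, Wednesday, Thursday — 3 of them qualify.
Total: 390 + 3 = 393.
Holidays: 1906-09-24 (Mon); 1906-11-06 (Tue); 1906-12-10 (Mon); 1907-06-04 (Tue); 1907-07-31 (Wed); 1907-12-31 (Tue).
All 6 holidays fall on weekdays, so subtract 6.
Business days: 393 − 6 = 387.

387 working days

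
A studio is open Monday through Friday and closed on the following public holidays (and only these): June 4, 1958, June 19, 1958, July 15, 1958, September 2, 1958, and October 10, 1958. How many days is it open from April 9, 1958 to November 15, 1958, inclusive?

153

April 9, 1958 is a Wednesday.
That's 221 days from start to end, counting both.
221 = 7 × 31 + 4, so there are 31 full weeks plus 4 extra days.
Each full week contributes 5 weekdays (Mon–Fri): 31 × 5 = 155.
The 4 extra days are Wednesday, Thursday, Friday, Saturday — 3 of them qualify.
Total: 155 + 3 = 158.
Holidays: June 4, 1958 (Wed); June 19, 1958 (Thu); July 15, 1958 (Tue); September 2, 1958 (Tue); October 10, 1958 (Fri).
All 5 holidays fall on weekdays, so subtract 5.
Business days: 158 − 5 = 153.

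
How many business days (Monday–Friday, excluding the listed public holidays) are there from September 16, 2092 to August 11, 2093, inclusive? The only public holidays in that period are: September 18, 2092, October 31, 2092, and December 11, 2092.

233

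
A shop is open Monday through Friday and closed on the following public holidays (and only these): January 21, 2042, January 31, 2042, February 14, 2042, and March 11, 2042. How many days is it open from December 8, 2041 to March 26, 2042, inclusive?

74

December 8, 2041 is a Sunday.
The range spans 109 days (inclusive of both endpoints).
109 = 7 × 15 + 4, so there are 15 full weeks plus 4 extra days.
Each full week contributes 5 weekdays (Mon–Fri): 15 × 5 = 75.
The 4 extra days are Sun, Mon, Tue, Wed — 3 of them qualify.
Total: 75 + 3 = 78.
Holidays: January 21, 2042 (Tue); January 31, 2042 (Fri); February 14, 2042 (Fri); March 11, 2042 (Tue).
All 4 holidays fall on weekdays, so subtract 4.
Business days: 78 − 4 = 74.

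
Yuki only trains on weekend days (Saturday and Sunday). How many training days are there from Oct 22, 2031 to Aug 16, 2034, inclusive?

Oct 22, 2031 is a Wednesday.
The range spans 1030 days (inclusive of both endpoints).
1030 = 7 × 147 + 1, so there are 147 full weeks plus 1 extra day.
Each full week contributes 2 weekend days (Sat, Sun): 147 × 2 = 294.
The 1 extra day is Wednesday — none qualify.
Total: 294 + 0 = 294.

294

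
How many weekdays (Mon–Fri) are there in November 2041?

21 weekdays

Nov 1, 2041 is a Friday.
That's 30 days from start to end, counting both.
30 = 7 × 4 + 2, so there are 4 full weeks plus 2 extra days.
Each full week contributes 5 weekdays (Mon–Fri): 4 × 5 = 20.
The 2 extra days are Fri, Sat — 1 of them qualifies.
Total: 20 + 1 = 21.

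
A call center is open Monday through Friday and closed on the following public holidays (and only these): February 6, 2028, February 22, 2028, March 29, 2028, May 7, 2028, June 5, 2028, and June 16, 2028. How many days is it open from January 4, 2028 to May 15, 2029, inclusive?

352

January 4, 2028 is a Tuesday.
That's 498 days from start to end, counting both.
498 = 7 × 71 + 1, so there are 71 full weeks plus 1 extra day.
Each full week contributes 5 weekdays (Mon–Fri): 71 × 5 = 355.
The 1 extra day is Tuesday — 1 of them qualifies.
Total: 355 + 1 = 356.
Holidays: February 6, 2028 (Sun); February 22, 2028 (Tue); March 29, 2028 (Wed); May 7, 2028 (Sun); June 5, 2028 (Mon); June 16, 2028 (Fri).
4 of the 6 holidays fall on weekdays; the rest are weekends and were already excluded.
Business days: 356 − 4 = 352.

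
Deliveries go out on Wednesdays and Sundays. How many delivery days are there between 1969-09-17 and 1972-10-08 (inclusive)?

320

1969-09-17 is a Wednesday.
The range spans 1118 days (inclusive of both endpoints).
1118 = 7 × 159 + 5, so there are 159 full weeks plus 5 extra days.
Each full week contributes 2 days from the set (Wed, Sun): 159 × 2 = 318.
The 5 extra days are Wed, Thu, Fri, Sat, Sun — 2 of them qualify.
Total: 318 + 2 = 320.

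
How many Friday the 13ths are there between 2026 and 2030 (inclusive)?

9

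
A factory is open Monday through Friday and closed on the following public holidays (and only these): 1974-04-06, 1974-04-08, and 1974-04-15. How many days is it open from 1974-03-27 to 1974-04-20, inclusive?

1974-03-27 is a Wednesday.
The range spans 25 days (inclusive of both endpoints).
25 = 7 × 3 + 4, so there are 3 full weeks plus 4 extra days.
Each full week contributes 5 weekdays (Mon–Fri): 3 × 5 = 15.
The 4 extra days are Wednesday, Thursday, Friday, Saturday — 3 of them qualify.
Total: 15 + 3 = 18.
Holidays: 1974-04-06 (Sat); 1974-04-08 (Mon); 1974-04-15 (Mon).
2 of the 3 holidays fall on weekdays; the rest are weekends and were already excluded.
Business days: 18 − 2 = 16.

16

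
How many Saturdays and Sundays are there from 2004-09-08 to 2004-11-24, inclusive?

2004-09-08 is a Wednesday.
That's 78 days from start to end, counting both.
78 = 7 × 11 + 1, so there are 11 full weeks plus 1 extra day.
Each full week contributes 2 weekend days (Sat, Sun): 11 × 2 = 22.
The 1 extra day is Wed — none qualify.
Total: 22 + 0 = 22.

22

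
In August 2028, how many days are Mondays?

4

Aug 1, 2028 is a Tuesday.
That's 31 days from start to end, counting both.
31 = 7 × 4 + 3, so there are 4 full weeks plus 3 extra days.
Each full week contributes one Monday: 4 so far.
The 3 extra days are Tuesday, Wednesday, Thursday — none qualify.
Total: 4 + 0 = 4.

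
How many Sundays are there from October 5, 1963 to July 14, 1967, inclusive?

October 5, 1963 is a Saturday.
That's 1379 days from start to end, counting both.
1379 = 7 × 197, so the span is exactly 197 full weeks.
Each full week contributes one Sunday: 197 so far.
Total: 197.

197 Sundays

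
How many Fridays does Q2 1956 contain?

13

Apr 1, 1956 is a Sunday.
That's 91 days from start to end, counting both.
91 = 7 × 13, so the span is exactly 13 full weeks.
Each full week contributes one Friday: 13 so far.
Total: 13.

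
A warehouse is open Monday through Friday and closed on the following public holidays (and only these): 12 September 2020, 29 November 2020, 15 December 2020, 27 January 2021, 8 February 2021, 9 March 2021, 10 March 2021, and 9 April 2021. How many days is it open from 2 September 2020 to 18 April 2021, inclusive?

157 business days

2 September 2020 is a Wednesday.
That's 229 days from start to end, counting both.
229 = 7 × 32 + 5, so there are 32 full weeks plus 5 extra days.
Each full week contributes 5 weekdays (Mon–Fri): 32 × 5 = 160.
The 5 extra days are Wed, Thu, Fri, Sat, Sun — 3 of them qualify.
Total: 160 + 3 = 163.
Holidays: 12 September 2020 (Sat); 29 November 2020 (Sun); 15 December 2020 (Tue); 27 January 2021 (Wed); 8 February 2021 (Mon); 9 March 2021 (Tue); 10 March 2021 (Wed); 9 April 2021 (Fri).
6 of the 8 holidays fall on weekdays; the rest are weekends and were already excluded.
Business days: 163 − 6 = 157.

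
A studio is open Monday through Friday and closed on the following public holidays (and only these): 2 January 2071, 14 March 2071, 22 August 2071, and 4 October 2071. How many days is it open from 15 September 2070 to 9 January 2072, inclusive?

15 September 2070 is a Monday.
That's 482 days from start to end, counting both.
482 = 7 × 68 + 6, so there are 68 full weeks plus 6 extra days.
Each full week contributes 5 weekdays (Mon–Fri): 68 × 5 = 340.
The 6 extra days are Monday, Tuesday, Wednesday, Thursday, Friday, Saturday — 5 of them qualify.
Total: 340 + 5 = 345.
Holidays: 2 January 2071 (Fri); 14 March 2071 (Sat); 22 August 2071 (Sat); 4 October 2071 (Sun).
1 of the 4 holidays fall on weekdays; the rest are weekends and were already excluded.
Business days: 345 − 1 = 344.

344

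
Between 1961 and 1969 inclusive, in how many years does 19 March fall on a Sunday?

Day of week of March 19 in each year:
1961: Sun ✓, 1962: Mon, 1963: Tue, 1964: Thu, 1965: Fri, 1966: Sat, 1967: Sun ✓, 1968: Tue, 1969: Wed
Sundays: 1961, 1967.

2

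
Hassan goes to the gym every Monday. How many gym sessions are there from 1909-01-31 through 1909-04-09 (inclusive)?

1909-01-31 is a Sunday.
From 1909-01-31 to 1909-04-09 is 69 days inclusive.
69 = 7 × 9 + 6, so there are 9 full weeks plus 6 extra days.
Each full week contributes one Monday: 9 so far.
The 6 extra days are Sun, Mon, Tue, Wed, Thu, Fri — 1 of them qualifies.
Total: 9 + 1 = 10.

10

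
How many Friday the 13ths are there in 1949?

The 13th falls on a Friday when the month's 13th has weekday Fri.
Jan 13 is Thu; Feb 13 is Sun; Mar 13 is Sun; Apr 13 is Wed; May 13 is Fri ✓; Jun 13 is Mon; Jul 13 is Wed; Aug 13 is Sat; Sep 13 is Tue; Oct 13 is Thu; Nov 13 is Sun; Dec 13 is Tue.
Friday the 13ths: May.

1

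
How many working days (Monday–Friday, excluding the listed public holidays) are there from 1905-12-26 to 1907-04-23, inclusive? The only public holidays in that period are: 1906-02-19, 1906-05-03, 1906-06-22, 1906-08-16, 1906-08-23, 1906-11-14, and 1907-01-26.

340

1905-12-26 is a Tuesday.
From 1905-12-26 to 1907-04-23 is 484 days inclusive.
484 = 7 × 69 + 1, so there are 69 full weeks plus 1 extra day.
Each full week contributes 5 weekdays (Mon–Fri): 69 × 5 = 345.
The 1 extra day is Tue — 1 of them qualifies.
Total: 345 + 1 = 346.
Holidays: 1906-02-19 (Mon); 1906-05-03 (Thu); 1906-06-22 (Fri); 1906-08-16 (Thu); 1906-08-23 (Thu); 1906-11-14 (Wed); 1907-01-26 (Sat).
6 of the 7 holidays fall on weekdays; the rest are weekends and were already excluded.
Business days: 346 − 6 = 340.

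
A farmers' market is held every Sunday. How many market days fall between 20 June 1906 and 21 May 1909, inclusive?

152 Sundays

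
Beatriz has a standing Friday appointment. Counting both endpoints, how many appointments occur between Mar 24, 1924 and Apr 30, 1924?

Mar 24, 1924 is a Monday.
The range spans 38 days (inclusive of both endpoints).
38 = 7 × 5 + 3, so there are 5 full weeks plus 3 extra days.
Each full week contributes one Friday: 5 so far.
The 3 extra days are Mon, Tue, Wed — none qualify.
Total: 5 + 0 = 5.

5 Fridays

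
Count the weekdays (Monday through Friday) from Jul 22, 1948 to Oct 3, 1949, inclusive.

Jul 22, 1948 is a Thursday.
The range spans 439 days (inclusive of both endpoints).
439 = 7 × 62 + 5, so there are 62 full weeks plus 5 extra days.
Each full week contributes 5 weekdays (Mon–Fri): 62 × 5 = 310.
The 5 extra days are Thu, Fri, Sat, Sun, Mon — 3 of them qualify.
Total: 310 + 3 = 313.

313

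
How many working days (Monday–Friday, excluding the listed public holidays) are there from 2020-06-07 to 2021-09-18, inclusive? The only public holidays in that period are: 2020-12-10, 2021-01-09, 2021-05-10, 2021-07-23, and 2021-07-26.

331

2020-06-07 is a Sunday.
The range spans 469 days (inclusive of both endpoints).
469 = 7 × 67, so the span is exactly 67 full weeks.
Each full week contributes 5 weekdays (Mon–Fri): 67 × 5 = 335.
Total: 335.
Holidays: 2020-12-10 (Thu); 2021-01-09 (Sat); 2021-05-10 (Mon); 2021-07-23 (Fri); 2021-07-26 (Mon).
4 of the 5 holidays fall on weekdays; the rest are weekends and were already excluded.
Business days: 335 − 4 = 331.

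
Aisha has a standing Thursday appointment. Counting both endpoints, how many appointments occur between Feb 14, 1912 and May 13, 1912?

13 Thursdays

Feb 14, 1912 is a Wednesday.
That's 90 days from start to end, counting both.
90 = 7 × 12 + 6, so there are 12 full weeks plus 6 extra days.
Each full week contributes one Thursday: 12 so far.
The 6 extra days are Wednesday, Thursday, Friday, Saturday, Sunday, Monday — 1 of them qualifies.
Total: 12 + 1 = 13.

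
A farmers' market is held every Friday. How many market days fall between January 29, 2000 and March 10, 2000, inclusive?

6 Fridays

January 29, 2000 is a Saturday.
That's 42 days from start to end, counting both.
42 = 7 × 6, so the span is exactly 6 full weeks.
Each full week contributes one Friday: 6 so far.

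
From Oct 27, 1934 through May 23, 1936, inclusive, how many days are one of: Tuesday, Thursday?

164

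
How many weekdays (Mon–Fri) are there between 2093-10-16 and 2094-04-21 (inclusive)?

134

2093-10-16 is a Friday.
From 2093-10-16 to 2094-04-21 is 188 days inclusive.
188 = 7 × 26 + 6, so there are 26 full weeks plus 6 extra days.
Each full week contributes 5 weekdays (Mon–Fri): 26 × 5 = 130.
The 6 extra days are Fri, Sat, Sun, Mon, Tue, Wed — 4 of them qualify.
Total: 130 + 4 = 134.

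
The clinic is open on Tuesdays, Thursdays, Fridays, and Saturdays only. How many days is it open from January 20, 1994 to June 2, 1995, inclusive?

286

January 20, 1994 is a Thursday.
From January 20, 1994 to June 2, 1995 is 499 days inclusive.
499 = 7 × 71 + 2, so there are 71 full weeks plus 2 extra days.
Each full week contributes 4 days from the set (Tue, Thu, Fri, Sat): 71 × 4 = 284.
The 2 extra days are Thursday, Friday — 2 of them qualify.
Total: 284 + 2 = 286.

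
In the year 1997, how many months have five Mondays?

4

A month has five Mondays exactly when Monday falls within its first (length − 28) days.
Jan: 31 days, starts Wed → 5 of Wed, Thu, Fri
Feb: 28 days, starts Sat → 5 of (none)
Mar: 31 days, starts Sat → 5 of Sat, Sun, Mon ✓
Apr: 30 days, starts Tue → 5 of Tue, Wed
May: 31 days, starts Thu → 5 of Thu, Fri, Sat
Jun: 30 days, starts Sun → 5 of Sun, Mon ✓
Jul: 31 days, starts Tue → 5 of Tue, Wed, Thu
Aug: 31 days, starts Fri → 5 of Fri, Sat, Sun
Sep: 30 days, starts Mon → 5 of Mon, Tue ✓
Oct: 31 days, starts Wed → 5 of Wed, Thu, Fri
Nov: 30 days, starts Sat → 5 of Sat, Sun
Dec: 31 days, starts Mon → 5 of Mon, Tue, Wed ✓
Months with five Mondays: Mar, Jun, Sep, Dec.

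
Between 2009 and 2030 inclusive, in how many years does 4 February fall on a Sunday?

3

Day of week of February 4 in each year:
2009: Wed, 2010: Thu, 2011: Fri, 2012: Sat, 2013: Mon, 2014: Tue, 2015: Wed, 2016: Thu, 2017: Sat, 2018: Sun ✓, 2019: Mon, 2020: Tue, 2021: Thu, 2022: Fri, 2023: Sat, 2024: Sun ✓, 2025: Tue, 2026: Wed, 2027: Thu, 2028: Fri, 2029: Sun ✓, 2030: Mon
Sundays: 2018, 2024, 2029.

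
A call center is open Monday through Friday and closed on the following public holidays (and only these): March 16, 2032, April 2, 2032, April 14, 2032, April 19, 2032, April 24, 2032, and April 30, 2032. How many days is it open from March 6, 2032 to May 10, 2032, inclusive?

41

March 6, 2032 is a Saturday.
The range spans 66 days (inclusive of both endpoints).
66 = 7 × 9 + 3, so there are 9 full weeks plus 3 extra days.
Each full week contributes 5 weekdays (Mon–Fri): 9 × 5 = 45.
The 3 extra days are Sat, Sun, Mon — 1 of them qualifies.
Total: 45 + 1 = 46.
Holidays: March 16, 2032 (Tue); April 2, 2032 (Fri); April 14, 2032 (Wed); April 19, 2032 (Mon); April 24, 2032 (Sat); April 30, 2032 (Fri).
5 of the 6 holidays fall on weekdays; the rest are weekends and were already excluded.
Business days: 46 − 5 = 41.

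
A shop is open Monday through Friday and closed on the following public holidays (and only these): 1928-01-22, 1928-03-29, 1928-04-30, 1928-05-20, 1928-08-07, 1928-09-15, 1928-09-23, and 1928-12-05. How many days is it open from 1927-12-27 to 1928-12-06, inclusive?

244 business days

1927-12-27 is a Tuesday.
The range spans 346 days (inclusive of both endpoints).
346 = 7 × 49 + 3, so there are 49 full weeks plus 3 extra days.
Each full week contributes 5 weekdays (Mon–Fri): 49 × 5 = 245.
The 3 extra days are Tuesday, Wednesday, Thursday — 3 of them qualify.
Total: 245 + 3 = 248.
Holidays: 1928-01-22 (Sun); 1928-03-29 (Thu); 1928-04-30 (Mon); 1928-05-20 (Sun); 1928-08-07 (Tue); 1928-09-15 (Sat); 1928-09-23 (Sun); 1928-12-05 (Wed).
4 of the 8 holidays fall on weekdays; the rest are weekends and were already excluded.
Business days: 248 − 4 = 244.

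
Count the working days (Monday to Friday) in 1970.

1 January 1970 is a Thursday.
That's 365 days from start to end, counting both.
365 = 7 × 52 + 1, so there are 52 full weeks plus 1 extra day.
Each full week contributes 5 weekdays (Mon–Fri): 52 × 5 = 260.
The 1 extra day is Thursday — 1 of them qualifies.
Total: 260 + 1 = 261.

261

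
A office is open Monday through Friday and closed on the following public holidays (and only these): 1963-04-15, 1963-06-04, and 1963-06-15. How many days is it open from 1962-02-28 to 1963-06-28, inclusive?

346 business days

1962-02-28 is a Wednesday.
That's 486 days from start to end, counting both.
486 = 7 × 69 + 3, so there are 69 full weeks plus 3 extra days.
Each full week contributes 5 weekdays (Mon–Fri): 69 × 5 = 345.
The 3 extra days are Wednesday, Thursday, Friday — 3 of them qualify.
Total: 345 + 3 = 348.
Holidays: 1963-04-15 (Mon); 1963-06-04 (Tue); 1963-06-15 (Sat).
2 of the 3 holidays fall on weekdays; the rest are weekends and were already excluded.
Business days: 348 − 2 = 346.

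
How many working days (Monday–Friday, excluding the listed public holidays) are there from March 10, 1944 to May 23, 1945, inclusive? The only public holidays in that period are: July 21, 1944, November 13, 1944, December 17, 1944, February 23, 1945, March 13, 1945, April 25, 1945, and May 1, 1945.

March 10, 1944 is a Friday.
That's 440 days from start to end, counting both.
440 = 7 × 62 + 6, so there are 62 full weeks plus 6 extra days.
Each full week contributes 5 weekdays (Mon–Fri): 62 × 5 = 310.
The 6 extra days are Fri, Sat, Sun, Mon, Tue, Wed — 4 of them qualify.
Total: 310 + 4 = 314.
Holidays: July 21, 1944 (Fri); November 13, 1944 (Mon); December 17, 1944 (Sun); February 23, 1945 (Fri); March 13, 1945 (Tue); April 25, 1945 (Wed); May 1, 1945 (Tue).
6 of the 7 holidays fall on weekdays; the rest are weekends and were already excluded.
Business days: 314 − 6 = 308.

308 working days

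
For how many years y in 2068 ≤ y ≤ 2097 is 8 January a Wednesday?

Day of week of January 8 in each year:
2068: Sun, 2069: Tue, 2070: Wed ✓, 2071: Thu, 2072: Fri, 2073: Sun, 2074: Mon, 2075: Tue, 2076: Wed ✓, 2077: Fri, 2078: Sat, 2079: Sun, 2080: Mon, 2081: Wed ✓, 2082: Thu, 2083: Fri, 2084: Sat, 2085: Mon, 2086: Tue, 2087: Wed ✓, 2088: Thu, 2089: Sat, 2090: Sun, 2091: Mon, 2092: Tue, 2093: Thu, 2094: Fri, 2095: Sat, 2096: Sun, 2097: Tue
Wednesdays: 2070, 2076, 2081, 2087.

4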